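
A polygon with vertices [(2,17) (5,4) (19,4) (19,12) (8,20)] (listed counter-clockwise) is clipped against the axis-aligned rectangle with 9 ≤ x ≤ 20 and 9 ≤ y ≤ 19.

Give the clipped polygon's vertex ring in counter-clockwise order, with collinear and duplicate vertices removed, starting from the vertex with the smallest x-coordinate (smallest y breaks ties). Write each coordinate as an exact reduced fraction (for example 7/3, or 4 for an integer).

1. After x ≥ 9: [(9,4) (19,4) (19,12) (9,212/11)]
2. After x ≤ 20: [(9,4) (19,4) (19,12) (9,212/11)]
3. After y ≥ 9: [(9,9) (19,9) (19,12) (9,212/11)]
4. After y ≤ 19: [(9,19) (9,9) (19,9) (19,12) (75/8,19)]
5. Canonical ring: [(9,9) (19,9) (19,12) (75/8,19) (9,19)]

Clipped polygon: [(9,9) (19,9) (19,12) (75/8,19) (9,19)]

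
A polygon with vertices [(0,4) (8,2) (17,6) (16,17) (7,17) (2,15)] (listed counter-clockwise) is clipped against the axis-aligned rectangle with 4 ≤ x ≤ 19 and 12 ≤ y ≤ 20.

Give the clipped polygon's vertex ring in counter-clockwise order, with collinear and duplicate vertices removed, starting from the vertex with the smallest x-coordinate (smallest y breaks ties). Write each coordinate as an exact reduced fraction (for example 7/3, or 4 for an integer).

1. After x ≥ 4: [(4,3) (8,2) (17,6) (16,17) (7,17) (4,79/5)]
2. After x ≤ 19: [(4,3) (8,2) (17,6) (16,17) (7,17) (4,79/5)]
3. After y ≥ 12: [(4,12) (181/11,12) (16,17) (7,17) (4,79/5)]
4. After y ≤ 20: [(4,12) (181/11,12) (16,17) (7,17) (4,79/5)]
5. Canonical ring: [(4,12) (181/11,12) (16,17) (7,17) (4,79/5)]

Clipped polygon: [(4,12) (181/11,12) (16,17) (7,17) (4,79/5)]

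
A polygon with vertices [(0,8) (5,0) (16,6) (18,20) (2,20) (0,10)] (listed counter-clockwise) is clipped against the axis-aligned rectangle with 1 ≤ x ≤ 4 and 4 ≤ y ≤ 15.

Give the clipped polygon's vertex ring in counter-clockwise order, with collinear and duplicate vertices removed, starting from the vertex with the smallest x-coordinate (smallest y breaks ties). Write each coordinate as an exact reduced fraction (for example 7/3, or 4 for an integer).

1. After x ≥ 1: [(1,32/5) (5,0) (16,6) (18,20) (2,20) (1,15)]
2. After x ≤ 4: [(1,32/5) (4,8/5) (4,20) (2,20) (1,15)]
3. After y ≥ 4: [(1,32/5) (5/2,4) (4,4) (4,20) (2,20) (1,15)]
4. After y ≤ 15: [(1,32/5) (5/2,4) (4,4) (4,15) (1,15) (1,15)]
5. Canonical ring: [(1,32/5) (5/2,4) (4,4) (4,15) (1,15)]

Clipped polygon: [(1,32/5) (5/2,4) (4,4) (4,15) (1,15)]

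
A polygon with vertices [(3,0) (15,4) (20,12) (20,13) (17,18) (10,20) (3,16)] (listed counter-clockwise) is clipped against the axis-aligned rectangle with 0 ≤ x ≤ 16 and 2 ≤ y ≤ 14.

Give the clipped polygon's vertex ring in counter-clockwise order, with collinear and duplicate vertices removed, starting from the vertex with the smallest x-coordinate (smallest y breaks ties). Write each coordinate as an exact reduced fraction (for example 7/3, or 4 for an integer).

1. After x ≥ 0: [(3,0) (15,4) (20,12) (20,13) (17,18) (10,20) (3,16)]
2. After x ≤ 16: [(3,0) (15,4) (16,28/5) (16,128/7) (10,20) (3,16)]
3. After y ≥ 2: [(3,2) (9,2) (15,4) (16,28/5) (16,128/7) (10,20) (3,16)]
4. After y ≤ 14: [(3,14) (3,2) (9,2) (15,4) (16,28/5) (16,14)]
5. Canonical ring: [(3,2) (9,2) (15,4) (16,28/5) (16,14) (3,14)]

Clipped polygon: [(3,2) (9,2) (15,4) (16,28/5) (16,14) (3,14)]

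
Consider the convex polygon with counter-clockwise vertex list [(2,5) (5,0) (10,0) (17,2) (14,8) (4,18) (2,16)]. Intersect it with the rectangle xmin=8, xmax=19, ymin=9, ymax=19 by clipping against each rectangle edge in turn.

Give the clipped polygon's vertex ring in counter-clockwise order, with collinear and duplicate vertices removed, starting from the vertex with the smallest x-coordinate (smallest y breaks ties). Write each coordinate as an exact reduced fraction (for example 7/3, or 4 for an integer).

Clipped polygon: [(8,9) (13,9) (8,14)]

1. After x ≥ 8: [(8,0) (10,0) (17,2) (14,8) (8,14)]
2. After x ≤ 19: [(8,0) (10,0) (17,2) (14,8) (8,14)]
3. After y ≥ 9: [(8,9) (13,9) (8,14)]
4. After y ≤ 19: [(8,9) (13,9) (8,14)]
5. Canonical ring: [(8,9) (13,9) (8,14)]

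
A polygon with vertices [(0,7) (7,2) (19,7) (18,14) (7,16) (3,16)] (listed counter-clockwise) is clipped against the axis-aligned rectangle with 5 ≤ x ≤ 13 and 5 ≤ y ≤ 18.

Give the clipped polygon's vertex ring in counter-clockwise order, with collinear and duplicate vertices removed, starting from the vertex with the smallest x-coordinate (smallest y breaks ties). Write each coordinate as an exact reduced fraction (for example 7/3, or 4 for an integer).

1. After x ≥ 5: [(5,24/7) (7,2) (19,7) (18,14) (7,16) (5,16)]
2. After x ≤ 13: [(5,24/7) (7,2) (13,9/2) (13,164/11) (7,16) (5,16)]
3. After y ≥ 5: [(5,5) (13,5) (13,164/11) (7,16) (5,16)]
4. After y ≤ 18: [(5,5) (13,5) (13,164/11) (7,16) (5,16)]
5. Canonical ring: [(5,5) (13,5) (13,164/11) (7,16) (5,16)]

Clipped polygon: [(5,5) (13,5) (13,164/11) (7,16) (5,16)]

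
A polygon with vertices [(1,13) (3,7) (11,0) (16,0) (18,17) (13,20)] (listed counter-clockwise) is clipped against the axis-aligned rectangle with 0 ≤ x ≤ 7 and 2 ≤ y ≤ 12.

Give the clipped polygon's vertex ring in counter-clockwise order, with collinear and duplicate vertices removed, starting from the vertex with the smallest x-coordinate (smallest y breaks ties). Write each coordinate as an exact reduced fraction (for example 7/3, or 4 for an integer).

1. After x ≥ 0: [(1,13) (3,7) (11,0) (16,0) (18,17) (13,20)]
2. After x ≤ 7: [(7,33/2) (1,13) (3,7) (7,7/2)]
3. After y ≥ 2: [(7,33/2) (1,13) (3,7) (7,7/2)]
4. After y ≤ 12: [(7,12) (4/3,12) (3,7) (7,7/2)]
5. Canonical ring: [(4/3,12) (3,7) (7,7/2) (7,12)]

Clipped polygon: [(4/3,12) (3,7) (7,7/2) (7,12)]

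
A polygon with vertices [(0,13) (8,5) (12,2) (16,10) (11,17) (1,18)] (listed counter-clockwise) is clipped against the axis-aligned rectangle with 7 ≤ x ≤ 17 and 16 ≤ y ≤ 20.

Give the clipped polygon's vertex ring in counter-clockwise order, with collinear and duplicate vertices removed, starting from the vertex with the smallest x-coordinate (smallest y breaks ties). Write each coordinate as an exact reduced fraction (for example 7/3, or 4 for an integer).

1. After x ≥ 7: [(7,6) (8,5) (12,2) (16,10) (11,17) (7,87/5)]
2. After x ≤ 17: [(7,6) (8,5) (12,2) (16,10) (11,17) (7,87/5)]
3. After y ≥ 16: [(7,16) (82/7,16) (11,17) (7,87/5)]
4. After y ≤ 20: [(7,16) (82/7,16) (11,17) (7,87/5)]
5. Canonical ring: [(7,16) (82/7,16) (11,17) (7,87/5)]

Clipped polygon: [(7,16) (82/7,16) (11,17) (7,87/5)]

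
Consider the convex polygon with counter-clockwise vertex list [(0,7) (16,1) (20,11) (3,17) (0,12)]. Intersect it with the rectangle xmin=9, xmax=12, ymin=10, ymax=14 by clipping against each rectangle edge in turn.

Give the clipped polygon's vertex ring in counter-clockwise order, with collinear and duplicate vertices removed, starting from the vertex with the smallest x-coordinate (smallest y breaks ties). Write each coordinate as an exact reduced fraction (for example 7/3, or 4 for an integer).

Clipped polygon: [(9,10) (12,10) (12,235/17) (23/2,14) (9,14)]

1. After x ≥ 9: [(9,29/8) (16,1) (20,11) (9,253/17)]
2. After x ≤ 12: [(9,29/8) (12,5/2) (12,235/17) (9,253/17)]
3. After y ≥ 10: [(9,10) (12,10) (12,235/17) (9,253/17)]
4. After y ≤ 14: [(9,14) (9,10) (12,10) (12,235/17) (23/2,14)]
5. Canonical ring: [(9,10) (12,10) (12,235/17) (23/2,14) (9,14)]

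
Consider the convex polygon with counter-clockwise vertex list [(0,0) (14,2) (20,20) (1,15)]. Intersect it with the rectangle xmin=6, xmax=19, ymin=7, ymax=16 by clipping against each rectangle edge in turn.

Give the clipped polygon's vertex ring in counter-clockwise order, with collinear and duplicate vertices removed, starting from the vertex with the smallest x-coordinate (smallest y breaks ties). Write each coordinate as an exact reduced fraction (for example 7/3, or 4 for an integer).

Clipped polygon: [(6,7) (47/3,7) (56/3,16) (6,16)]

1. After x ≥ 6: [(6,6/7) (14,2) (20,20) (6,310/19)]
2. After x ≤ 19: [(6,6/7) (14,2) (19,17) (19,375/19) (6,310/19)]
3. After y ≥ 7: [(6,7) (47/3,7) (19,17) (19,375/19) (6,310/19)]
4. After y ≤ 16: [(6,16) (6,7) (47/3,7) (56/3,16)]
5. Canonical ring: [(6,7) (47/3,7) (56/3,16) (6,16)]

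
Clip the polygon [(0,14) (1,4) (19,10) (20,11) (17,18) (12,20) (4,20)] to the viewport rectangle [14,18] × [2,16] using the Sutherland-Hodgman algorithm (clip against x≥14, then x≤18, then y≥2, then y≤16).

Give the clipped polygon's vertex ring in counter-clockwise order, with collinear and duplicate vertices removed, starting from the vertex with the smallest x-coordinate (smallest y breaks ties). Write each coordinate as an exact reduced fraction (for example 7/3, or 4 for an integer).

Clipped polygon: [(14,25/3) (18,29/3) (18,47/3) (125/7,16) (14,16)]

1. After x ≥ 14: [(14,25/3) (19,10) (20,11) (17,18) (14,96/5)]
2. After x ≤ 18: [(14,25/3) (18,29/3) (18,47/3) (17,18) (14,96/5)]
3. After y ≥ 2: [(14,25/3) (18,29/3) (18,47/3) (17,18) (14,96/5)]
4. After y ≤ 16: [(14,16) (14,25/3) (18,29/3) (18,47/3) (125/7,16)]
5. Canonical ring: [(14,25/3) (18,29/3) (18,47/3) (125/7,16) (14,16)]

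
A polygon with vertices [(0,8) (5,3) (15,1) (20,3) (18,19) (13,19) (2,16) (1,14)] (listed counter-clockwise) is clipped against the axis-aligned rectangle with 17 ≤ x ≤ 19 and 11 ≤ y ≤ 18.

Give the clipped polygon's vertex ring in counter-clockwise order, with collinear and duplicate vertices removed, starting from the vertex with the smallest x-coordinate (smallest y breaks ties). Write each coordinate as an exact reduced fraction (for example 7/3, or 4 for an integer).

1. After x ≥ 17: [(17,9/5) (20,3) (18,19) (17,19)]
2. After x ≤ 19: [(17,9/5) (19,13/5) (19,11) (18,19) (17,19)]
3. After y ≥ 11: [(17,11) (19,11) (19,11) (18,19) (17,19)]
4. After y ≤ 18: [(17,18) (17,11) (19,11) (19,11) (145/8,18)]
5. Canonical ring: [(17,11) (19,11) (145/8,18) (17,18)]

Clipped polygon: [(17,11) (19,11) (145/8,18) (17,18)]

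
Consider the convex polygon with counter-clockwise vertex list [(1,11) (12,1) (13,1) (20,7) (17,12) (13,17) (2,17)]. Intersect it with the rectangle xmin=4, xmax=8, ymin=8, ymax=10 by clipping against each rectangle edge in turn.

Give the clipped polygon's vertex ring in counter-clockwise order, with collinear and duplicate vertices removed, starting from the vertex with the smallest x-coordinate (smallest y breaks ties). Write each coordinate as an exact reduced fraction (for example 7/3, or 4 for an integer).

1. After x ≥ 4: [(4,91/11) (12,1) (13,1) (20,7) (17,12) (13,17) (4,17)]
2. After x ≤ 8: [(4,91/11) (8,51/11) (8,17) (4,17)]
3. After y ≥ 8: [(4,91/11) (43/10,8) (8,8) (8,17) (4,17)]
4. After y ≤ 10: [(4,10) (4,91/11) (43/10,8) (8,8) (8,10)]
5. Canonical ring: [(4,91/11) (43/10,8) (8,8) (8,10) (4,10)]

Clipped polygon: [(4,91/11) (43/10,8) (8,8) (8,10) (4,10)]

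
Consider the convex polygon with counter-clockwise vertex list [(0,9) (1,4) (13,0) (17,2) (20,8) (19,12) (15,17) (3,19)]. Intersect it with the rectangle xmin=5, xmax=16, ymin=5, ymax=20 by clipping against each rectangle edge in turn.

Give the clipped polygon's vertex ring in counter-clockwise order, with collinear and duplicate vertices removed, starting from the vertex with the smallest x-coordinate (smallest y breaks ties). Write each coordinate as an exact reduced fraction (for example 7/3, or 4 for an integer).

1. After x ≥ 5: [(5,8/3) (13,0) (17,2) (20,8) (19,12) (15,17) (5,56/3)]
2. After x ≤ 16: [(5,8/3) (13,0) (16,3/2) (16,63/4) (15,17) (5,56/3)]
3. After y ≥ 5: [(5,5) (16,5) (16,63/4) (15,17) (5,56/3)]
4. After y ≤ 20: [(5,5) (16,5) (16,63/4) (15,17) (5,56/3)]
5. Canonical ring: [(5,5) (16,5) (16,63/4) (15,17) (5,56/3)]

Clipped polygon: [(5,5) (16,5) (16,63/4) (15,17) (5,56/3)]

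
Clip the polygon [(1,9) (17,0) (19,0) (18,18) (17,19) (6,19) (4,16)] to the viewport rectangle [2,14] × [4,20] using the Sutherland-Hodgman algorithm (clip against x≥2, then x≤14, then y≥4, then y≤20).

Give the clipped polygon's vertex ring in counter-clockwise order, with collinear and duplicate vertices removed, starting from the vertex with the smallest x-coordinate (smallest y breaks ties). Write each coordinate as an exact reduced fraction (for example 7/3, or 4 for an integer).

1. After x ≥ 2: [(2,34/3) (2,135/16) (17,0) (19,0) (18,18) (17,19) (6,19) (4,16)]
2. After x ≤ 14: [(2,34/3) (2,135/16) (14,27/16) (14,19) (6,19) (4,16)]
3. After y ≥ 4: [(2,34/3) (2,135/16) (89/9,4) (14,4) (14,19) (6,19) (4,16)]
4. After y ≤ 20: [(2,34/3) (2,135/16) (89/9,4) (14,4) (14,19) (6,19) (4,16)]
5. Canonical ring: [(2,135/16) (89/9,4) (14,4) (14,19) (6,19) (4,16) (2,34/3)]

Clipped polygon: [(2,135/16) (89/9,4) (14,4) (14,19) (6,19) (4,16) (2,34/3)]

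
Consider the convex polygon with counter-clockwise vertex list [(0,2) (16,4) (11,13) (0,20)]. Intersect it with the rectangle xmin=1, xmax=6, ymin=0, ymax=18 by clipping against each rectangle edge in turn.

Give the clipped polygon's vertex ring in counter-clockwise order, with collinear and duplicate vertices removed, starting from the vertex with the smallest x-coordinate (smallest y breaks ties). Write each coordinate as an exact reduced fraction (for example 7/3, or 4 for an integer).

1. After x ≥ 1: [(1,17/8) (16,4) (11,13) (1,213/11)]
2. After x ≤ 6: [(1,17/8) (6,11/4) (6,178/11) (1,213/11)]
3. After y ≥ 0: [(1,17/8) (6,11/4) (6,178/11) (1,213/11)]
4. After y ≤ 18: [(1,18) (1,17/8) (6,11/4) (6,178/11) (22/7,18)]
5. Canonical ring: [(1,17/8) (6,11/4) (6,178/11) (22/7,18) (1,18)]

Clipped polygon: [(1,17/8) (6,11/4) (6,178/11) (22/7,18) (1,18)]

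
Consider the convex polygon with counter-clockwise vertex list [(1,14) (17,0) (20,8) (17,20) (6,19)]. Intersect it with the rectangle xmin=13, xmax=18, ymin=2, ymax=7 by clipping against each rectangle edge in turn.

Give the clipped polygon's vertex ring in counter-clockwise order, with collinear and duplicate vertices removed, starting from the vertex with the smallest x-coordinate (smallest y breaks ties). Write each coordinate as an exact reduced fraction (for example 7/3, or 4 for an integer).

Clipped polygon: [(13,7/2) (103/7,2) (71/4,2) (18,8/3) (18,7) (13,7)]

1. After x ≥ 13: [(13,7/2) (17,0) (20,8) (17,20) (13,216/11)]
2. After x ≤ 18: [(13,7/2) (17,0) (18,8/3) (18,16) (17,20) (13,216/11)]
3. After y ≥ 2: [(13,7/2) (103/7,2) (71/4,2) (18,8/3) (18,16) (17,20) (13,216/11)]
4. After y ≤ 7: [(13,7) (13,7/2) (103/7,2) (71/4,2) (18,8/3) (18,7)]
5. Canonical ring: [(13,7/2) (103/7,2) (71/4,2) (18,8/3) (18,7) (13,7)]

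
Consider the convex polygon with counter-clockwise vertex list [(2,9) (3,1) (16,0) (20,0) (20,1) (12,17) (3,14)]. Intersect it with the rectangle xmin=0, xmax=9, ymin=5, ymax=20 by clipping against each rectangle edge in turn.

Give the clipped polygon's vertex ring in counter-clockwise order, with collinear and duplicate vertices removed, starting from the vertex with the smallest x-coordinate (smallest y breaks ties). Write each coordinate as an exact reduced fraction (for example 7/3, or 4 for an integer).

Clipped polygon: [(2,9) (5/2,5) (9,5) (9,16) (3,14)]

1. After x ≥ 0: [(2,9) (3,1) (16,0) (20,0) (20,1) (12,17) (3,14)]
2. After x ≤ 9: [(2,9) (3,1) (9,7/13) (9,16) (3,14)]
3. After y ≥ 5: [(2,9) (5/2,5) (9,5) (9,16) (3,14)]
4. After y ≤ 20: [(2,9) (5/2,5) (9,5) (9,16) (3,14)]
5. Canonical ring: [(2,9) (5/2,5) (9,5) (9,16) (3,14)]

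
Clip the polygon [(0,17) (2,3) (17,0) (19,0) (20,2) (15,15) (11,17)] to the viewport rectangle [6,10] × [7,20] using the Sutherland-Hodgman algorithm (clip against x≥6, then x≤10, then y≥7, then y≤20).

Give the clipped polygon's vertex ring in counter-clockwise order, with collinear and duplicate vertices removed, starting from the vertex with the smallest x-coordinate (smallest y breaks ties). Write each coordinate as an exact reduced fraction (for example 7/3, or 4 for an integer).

Clipped polygon: [(6,7) (10,7) (10,17) (6,17)]

1. After x ≥ 6: [(6,17) (6,11/5) (17,0) (19,0) (20,2) (15,15) (11,17)]
2. After x ≤ 10: [(10,17) (6,17) (6,11/5) (10,7/5)]
3. After y ≥ 7: [(10,7) (10,17) (6,17) (6,7)]
4. After y ≤ 20: [(10,7) (10,17) (6,17) (6,7)]
5. Canonical ring: [(6,7) (10,7) (10,17) (6,17)]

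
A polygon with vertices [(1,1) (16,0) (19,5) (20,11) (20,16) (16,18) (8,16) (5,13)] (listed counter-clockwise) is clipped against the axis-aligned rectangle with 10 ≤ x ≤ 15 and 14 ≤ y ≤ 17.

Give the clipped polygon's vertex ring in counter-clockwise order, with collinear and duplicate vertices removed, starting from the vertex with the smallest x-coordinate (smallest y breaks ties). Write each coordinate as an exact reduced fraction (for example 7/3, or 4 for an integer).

Clipped polygon: [(10,14) (15,14) (15,17) (12,17) (10,33/2)]

1. After x ≥ 10: [(10,2/5) (16,0) (19,5) (20,11) (20,16) (16,18) (10,33/2)]
2. After x ≤ 15: [(10,2/5) (15,1/15) (15,71/4) (10,33/2)]
3. After y ≥ 14: [(10,14) (15,14) (15,71/4) (10,33/2)]
4. After y ≤ 17: [(10,14) (15,14) (15,17) (12,17) (10,33/2)]
5. Canonical ring: [(10,14) (15,14) (15,17) (12,17) (10,33/2)]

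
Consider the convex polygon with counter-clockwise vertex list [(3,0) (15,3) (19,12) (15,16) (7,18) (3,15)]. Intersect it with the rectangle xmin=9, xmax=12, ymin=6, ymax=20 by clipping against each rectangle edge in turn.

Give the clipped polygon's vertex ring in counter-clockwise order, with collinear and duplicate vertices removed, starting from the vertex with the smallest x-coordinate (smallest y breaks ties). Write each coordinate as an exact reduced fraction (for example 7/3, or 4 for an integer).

Clipped polygon: [(9,6) (12,6) (12,67/4) (9,35/2)]

1. After x ≥ 9: [(9,3/2) (15,3) (19,12) (15,16) (9,35/2)]
2. After x ≤ 12: [(9,3/2) (12,9/4) (12,67/4) (9,35/2)]
3. After y ≥ 6: [(9,6) (12,6) (12,67/4) (9,35/2)]
4. After y ≤ 20: [(9,6) (12,6) (12,67/4) (9,35/2)]
5. Canonical ring: [(9,6) (12,6) (12,67/4) (9,35/2)]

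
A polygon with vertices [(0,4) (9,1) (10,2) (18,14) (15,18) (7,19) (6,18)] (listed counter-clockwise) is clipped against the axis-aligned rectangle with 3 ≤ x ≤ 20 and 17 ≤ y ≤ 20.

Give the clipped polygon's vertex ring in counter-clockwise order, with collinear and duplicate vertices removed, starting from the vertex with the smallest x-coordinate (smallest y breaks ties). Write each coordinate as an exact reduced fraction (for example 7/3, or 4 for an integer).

Clipped polygon: [(39/7,17) (63/4,17) (15,18) (7,19) (6,18)]

1. After x ≥ 3: [(3,11) (3,3) (9,1) (10,2) (18,14) (15,18) (7,19) (6,18)]
2. After x ≤ 20: [(3,11) (3,3) (9,1) (10,2) (18,14) (15,18) (7,19) (6,18)]
3. After y ≥ 17: [(39/7,17) (63/4,17) (15,18) (7,19) (6,18)]
4. After y ≤ 20: [(39/7,17) (63/4,17) (15,18) (7,19) (6,18)]
5. Canonical ring: [(39/7,17) (63/4,17) (15,18) (7,19) (6,18)]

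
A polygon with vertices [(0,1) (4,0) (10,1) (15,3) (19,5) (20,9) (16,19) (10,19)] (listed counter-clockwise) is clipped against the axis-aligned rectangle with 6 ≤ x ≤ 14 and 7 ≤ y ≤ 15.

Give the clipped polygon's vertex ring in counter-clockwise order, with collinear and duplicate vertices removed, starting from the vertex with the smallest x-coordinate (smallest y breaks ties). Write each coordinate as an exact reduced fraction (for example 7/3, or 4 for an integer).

Clipped polygon: [(6,7) (14,7) (14,15) (70/9,15) (6,59/5)]

1. After x ≥ 6: [(6,59/5) (6,1/3) (10,1) (15,3) (19,5) (20,9) (16,19) (10,19)]
2. After x ≤ 14: [(6,59/5) (6,1/3) (10,1) (14,13/5) (14,19) (10,19)]
3. After y ≥ 7: [(6,59/5) (6,7) (14,7) (14,19) (10,19)]
4. After y ≤ 15: [(70/9,15) (6,59/5) (6,7) (14,7) (14,15)]
5. Canonical ring: [(6,7) (14,7) (14,15) (70/9,15) (6,59/5)]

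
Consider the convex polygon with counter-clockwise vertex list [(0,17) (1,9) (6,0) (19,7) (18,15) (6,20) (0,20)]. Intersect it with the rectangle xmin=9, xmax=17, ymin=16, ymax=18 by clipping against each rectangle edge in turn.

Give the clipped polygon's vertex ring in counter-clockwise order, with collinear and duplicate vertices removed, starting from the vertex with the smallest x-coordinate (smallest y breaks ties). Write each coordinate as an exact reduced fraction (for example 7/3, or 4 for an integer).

1. After x ≥ 9: [(9,21/13) (19,7) (18,15) (9,75/4)]
2. After x ≤ 17: [(9,21/13) (17,77/13) (17,185/12) (9,75/4)]
3. After y ≥ 16: [(9,16) (78/5,16) (9,75/4)]
4. After y ≤ 18: [(9,18) (9,16) (78/5,16) (54/5,18)]
5. Canonical ring: [(9,16) (78/5,16) (54/5,18) (9,18)]

Clipped polygon: [(9,16) (78/5,16) (54/5,18) (9,18)]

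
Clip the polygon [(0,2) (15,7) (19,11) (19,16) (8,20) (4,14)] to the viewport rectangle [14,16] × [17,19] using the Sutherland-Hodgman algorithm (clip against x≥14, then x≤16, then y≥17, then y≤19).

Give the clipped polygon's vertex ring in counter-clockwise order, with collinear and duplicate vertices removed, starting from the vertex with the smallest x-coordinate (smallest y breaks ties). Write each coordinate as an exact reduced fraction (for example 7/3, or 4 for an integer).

1. After x ≥ 14: [(14,20/3) (15,7) (19,11) (19,16) (14,196/11)]
2. After x ≤ 16: [(14,20/3) (15,7) (16,8) (16,188/11) (14,196/11)]
3. After y ≥ 17: [(14,17) (16,17) (16,188/11) (14,196/11)]
4. After y ≤ 19: [(14,17) (16,17) (16,188/11) (14,196/11)]
5. Canonical ring: [(14,17) (16,17) (16,188/11) (14,196/11)]

Clipped polygon: [(14,17) (16,17) (16,188/11) (14,196/11)]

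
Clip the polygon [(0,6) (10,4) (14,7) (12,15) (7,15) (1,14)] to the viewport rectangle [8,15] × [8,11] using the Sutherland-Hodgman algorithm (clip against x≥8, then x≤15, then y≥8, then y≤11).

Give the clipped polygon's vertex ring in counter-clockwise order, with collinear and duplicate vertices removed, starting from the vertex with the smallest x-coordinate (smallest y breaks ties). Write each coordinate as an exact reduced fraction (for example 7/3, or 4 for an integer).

Clipped polygon: [(8,8) (55/4,8) (13,11) (8,11)]

1. After x ≥ 8: [(8,22/5) (10,4) (14,7) (12,15) (8,15)]
2. After x ≤ 15: [(8,22/5) (10,4) (14,7) (12,15) (8,15)]
3. After y ≥ 8: [(8,8) (55/4,8) (12,15) (8,15)]
4. After y ≤ 11: [(8,11) (8,8) (55/4,8) (13,11)]
5. Canonical ring: [(8,8) (55/4,8) (13,11) (8,11)]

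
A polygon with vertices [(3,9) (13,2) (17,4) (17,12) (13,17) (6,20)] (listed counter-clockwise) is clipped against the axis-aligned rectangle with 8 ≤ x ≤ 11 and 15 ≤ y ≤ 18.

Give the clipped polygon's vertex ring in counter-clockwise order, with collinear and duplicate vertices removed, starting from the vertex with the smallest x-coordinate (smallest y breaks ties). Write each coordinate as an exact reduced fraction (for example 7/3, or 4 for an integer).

1. After x ≥ 8: [(8,11/2) (13,2) (17,4) (17,12) (13,17) (8,134/7)]
2. After x ≤ 11: [(8,11/2) (11,17/5) (11,125/7) (8,134/7)]
3. After y ≥ 15: [(8,15) (11,15) (11,125/7) (8,134/7)]
4. After y ≤ 18: [(8,18) (8,15) (11,15) (11,125/7) (32/3,18)]
5. Canonical ring: [(8,15) (11,15) (11,125/7) (32/3,18) (8,18)]

Clipped polygon: [(8,15) (11,15) (11,125/7) (32/3,18) (8,18)]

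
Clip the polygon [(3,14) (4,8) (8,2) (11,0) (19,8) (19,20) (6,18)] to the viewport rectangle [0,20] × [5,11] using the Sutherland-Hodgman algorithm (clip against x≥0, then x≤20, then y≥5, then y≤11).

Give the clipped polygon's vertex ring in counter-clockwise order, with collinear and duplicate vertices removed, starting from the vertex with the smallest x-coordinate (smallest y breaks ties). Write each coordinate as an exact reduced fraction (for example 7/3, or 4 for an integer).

1. After x ≥ 0: [(3,14) (4,8) (8,2) (11,0) (19,8) (19,20) (6,18)]
2. After x ≤ 20: [(3,14) (4,8) (8,2) (11,0) (19,8) (19,20) (6,18)]
3. After y ≥ 5: [(3,14) (4,8) (6,5) (16,5) (19,8) (19,20) (6,18)]
4. After y ≤ 11: [(7/2,11) (4,8) (6,5) (16,5) (19,8) (19,11)]
5. Canonical ring: [(7/2,11) (4,8) (6,5) (16,5) (19,8) (19,11)]

Clipped polygon: [(7/2,11) (4,8) (6,5) (16,5) (19,8) (19,11)]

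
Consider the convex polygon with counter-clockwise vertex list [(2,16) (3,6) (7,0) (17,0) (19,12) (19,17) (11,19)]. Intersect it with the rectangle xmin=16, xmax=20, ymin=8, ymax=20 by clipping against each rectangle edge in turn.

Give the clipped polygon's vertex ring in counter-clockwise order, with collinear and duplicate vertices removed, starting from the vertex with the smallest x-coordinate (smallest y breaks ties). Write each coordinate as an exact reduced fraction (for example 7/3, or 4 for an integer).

Clipped polygon: [(16,8) (55/3,8) (19,12) (19,17) (16,71/4)]

1. After x ≥ 16: [(16,0) (17,0) (19,12) (19,17) (16,71/4)]
2. After x ≤ 20: [(16,0) (17,0) (19,12) (19,17) (16,71/4)]
3. After y ≥ 8: [(16,8) (55/3,8) (19,12) (19,17) (16,71/4)]
4. After y ≤ 20: [(16,8) (55/3,8) (19,12) (19,17) (16,71/4)]
5. Canonical ring: [(16,8) (55/3,8) (19,12) (19,17) (16,71/4)]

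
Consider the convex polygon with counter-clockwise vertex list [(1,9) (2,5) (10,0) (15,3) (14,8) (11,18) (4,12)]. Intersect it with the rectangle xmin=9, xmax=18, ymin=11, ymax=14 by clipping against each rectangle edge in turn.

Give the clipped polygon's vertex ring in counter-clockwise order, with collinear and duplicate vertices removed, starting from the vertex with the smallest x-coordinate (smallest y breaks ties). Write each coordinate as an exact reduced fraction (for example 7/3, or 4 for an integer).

Clipped polygon: [(9,11) (131/10,11) (61/5,14) (9,14)]

1. After x ≥ 9: [(9,5/8) (10,0) (15,3) (14,8) (11,18) (9,114/7)]
2. After x ≤ 18: [(9,5/8) (10,0) (15,3) (14,8) (11,18) (9,114/7)]
3. After y ≥ 11: [(9,11) (131/10,11) (11,18) (9,114/7)]
4. After y ≤ 14: [(9,14) (9,11) (131/10,11) (61/5,14)]
5. Canonical ring: [(9,11) (131/10,11) (61/5,14) (9,14)]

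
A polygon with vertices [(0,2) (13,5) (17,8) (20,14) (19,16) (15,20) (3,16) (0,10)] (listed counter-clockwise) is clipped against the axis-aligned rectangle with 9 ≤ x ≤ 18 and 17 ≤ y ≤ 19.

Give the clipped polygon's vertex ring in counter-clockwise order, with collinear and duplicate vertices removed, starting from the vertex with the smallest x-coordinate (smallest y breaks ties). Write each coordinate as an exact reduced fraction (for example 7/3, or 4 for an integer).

1. After x ≥ 9: [(9,53/13) (13,5) (17,8) (20,14) (19,16) (15,20) (9,18)]
2. After x ≤ 18: [(9,53/13) (13,5) (17,8) (18,10) (18,17) (15,20) (9,18)]
3. After y ≥ 17: [(9,17) (18,17) (18,17) (15,20) (9,18)]
4. After y ≤ 19: [(9,17) (18,17) (18,17) (16,19) (12,19) (9,18)]
5. Canonical ring: [(9,17) (18,17) (16,19) (12,19) (9,18)]

Clipped polygon: [(9,17) (18,17) (16,19) (12,19) (9,18)]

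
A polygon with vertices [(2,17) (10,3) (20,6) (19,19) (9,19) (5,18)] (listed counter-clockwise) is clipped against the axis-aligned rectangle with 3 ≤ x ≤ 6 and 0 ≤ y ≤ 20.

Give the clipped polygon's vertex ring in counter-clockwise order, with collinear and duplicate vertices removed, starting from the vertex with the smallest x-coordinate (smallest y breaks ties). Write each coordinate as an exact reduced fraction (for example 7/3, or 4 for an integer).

Clipped polygon: [(3,61/4) (6,10) (6,73/4) (5,18) (3,52/3)]

1. After x ≥ 3: [(3,52/3) (3,61/4) (10,3) (20,6) (19,19) (9,19) (5,18)]
2. After x ≤ 6: [(3,52/3) (3,61/4) (6,10) (6,73/4) (5,18)]
3. After y ≥ 0: [(3,52/3) (3,61/4) (6,10) (6,73/4) (5,18)]
4. After y ≤ 20: [(3,52/3) (3,61/4) (6,10) (6,73/4) (5,18)]
5. Canonical ring: [(3,61/4) (6,10) (6,73/4) (5,18) (3,52/3)]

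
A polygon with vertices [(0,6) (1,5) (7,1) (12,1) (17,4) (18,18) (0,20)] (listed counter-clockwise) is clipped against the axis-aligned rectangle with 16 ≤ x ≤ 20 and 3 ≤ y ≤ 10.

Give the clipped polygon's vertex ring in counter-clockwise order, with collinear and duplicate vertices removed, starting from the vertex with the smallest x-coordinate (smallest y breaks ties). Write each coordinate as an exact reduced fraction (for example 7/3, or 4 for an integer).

1. After x ≥ 16: [(16,17/5) (17,4) (18,18) (16,164/9)]
2. After x ≤ 20: [(16,17/5) (17,4) (18,18) (16,164/9)]
3. After y ≥ 3: [(16,17/5) (17,4) (18,18) (16,164/9)]
4. After y ≤ 10: [(16,10) (16,17/5) (17,4) (122/7,10)]
5. Canonical ring: [(16,17/5) (17,4) (122/7,10) (16,10)]

Clipped polygon: [(16,17/5) (17,4) (122/7,10) (16,10)]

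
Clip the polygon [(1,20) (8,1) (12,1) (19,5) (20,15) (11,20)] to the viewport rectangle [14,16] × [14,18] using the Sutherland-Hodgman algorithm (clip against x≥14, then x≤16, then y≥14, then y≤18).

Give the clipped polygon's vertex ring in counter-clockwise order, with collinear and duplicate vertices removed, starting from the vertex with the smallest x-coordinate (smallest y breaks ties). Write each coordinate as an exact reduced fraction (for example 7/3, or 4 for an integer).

Clipped polygon: [(14,14) (16,14) (16,155/9) (73/5,18) (14,18)]

1. After x ≥ 14: [(14,15/7) (19,5) (20,15) (14,55/3)]
2. After x ≤ 16: [(14,15/7) (16,23/7) (16,155/9) (14,55/3)]
3. After y ≥ 14: [(14,14) (16,14) (16,155/9) (14,55/3)]
4. After y ≤ 18: [(14,18) (14,14) (16,14) (16,155/9) (73/5,18)]
5. Canonical ring: [(14,14) (16,14) (16,155/9) (73/5,18) (14,18)]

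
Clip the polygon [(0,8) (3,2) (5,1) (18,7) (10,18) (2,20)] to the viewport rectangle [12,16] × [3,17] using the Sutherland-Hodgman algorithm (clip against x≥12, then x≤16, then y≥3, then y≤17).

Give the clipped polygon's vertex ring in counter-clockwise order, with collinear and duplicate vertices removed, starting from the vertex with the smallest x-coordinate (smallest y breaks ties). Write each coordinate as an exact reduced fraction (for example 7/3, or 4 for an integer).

1. After x ≥ 12: [(12,55/13) (18,7) (12,61/4)]
2. After x ≤ 16: [(12,55/13) (16,79/13) (16,39/4) (12,61/4)]
3. After y ≥ 3: [(12,55/13) (16,79/13) (16,39/4) (12,61/4)]
4. After y ≤ 17: [(12,55/13) (16,79/13) (16,39/4) (12,61/4)]
5. Canonical ring: [(12,55/13) (16,79/13) (16,39/4) (12,61/4)]

Clipped polygon: [(12,55/13) (16,79/13) (16,39/4) (12,61/4)]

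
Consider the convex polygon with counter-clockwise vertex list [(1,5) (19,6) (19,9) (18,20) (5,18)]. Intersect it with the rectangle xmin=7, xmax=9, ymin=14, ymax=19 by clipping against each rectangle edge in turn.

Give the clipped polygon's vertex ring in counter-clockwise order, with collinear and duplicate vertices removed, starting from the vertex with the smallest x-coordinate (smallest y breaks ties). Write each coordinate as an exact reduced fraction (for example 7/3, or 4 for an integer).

1. After x ≥ 7: [(7,16/3) (19,6) (19,9) (18,20) (7,238/13)]
2. After x ≤ 9: [(7,16/3) (9,49/9) (9,242/13) (7,238/13)]
3. After y ≥ 14: [(7,14) (9,14) (9,242/13) (7,238/13)]
4. After y ≤ 19: [(7,14) (9,14) (9,242/13) (7,238/13)]
5. Canonical ring: [(7,14) (9,14) (9,242/13) (7,238/13)]

Clipped polygon: [(7,14) (9,14) (9,242/13) (7,238/13)]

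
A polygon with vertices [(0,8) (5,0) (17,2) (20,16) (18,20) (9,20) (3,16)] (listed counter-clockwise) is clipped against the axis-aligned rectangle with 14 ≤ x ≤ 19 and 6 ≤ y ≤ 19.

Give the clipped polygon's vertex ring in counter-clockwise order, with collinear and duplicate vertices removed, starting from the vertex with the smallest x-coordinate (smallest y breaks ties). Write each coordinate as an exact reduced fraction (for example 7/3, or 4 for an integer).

1. After x ≥ 14: [(14,3/2) (17,2) (20,16) (18,20) (14,20)]
2. After x ≤ 19: [(14,3/2) (17,2) (19,34/3) (19,18) (18,20) (14,20)]
3. After y ≥ 6: [(14,6) (125/7,6) (19,34/3) (19,18) (18,20) (14,20)]
4. After y ≤ 19: [(14,19) (14,6) (125/7,6) (19,34/3) (19,18) (37/2,19)]
5. Canonical ring: [(14,6) (125/7,6) (19,34/3) (19,18) (37/2,19) (14,19)]

Clipped polygon: [(14,6) (125/7,6) (19,34/3) (19,18) (37/2,19) (14,19)]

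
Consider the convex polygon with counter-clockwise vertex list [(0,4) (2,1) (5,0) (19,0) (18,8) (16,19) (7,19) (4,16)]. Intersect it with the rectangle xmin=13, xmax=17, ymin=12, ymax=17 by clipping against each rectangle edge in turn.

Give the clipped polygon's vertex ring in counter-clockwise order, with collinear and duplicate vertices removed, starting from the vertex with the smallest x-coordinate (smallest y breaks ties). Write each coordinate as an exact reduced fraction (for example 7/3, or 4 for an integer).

Clipped polygon: [(13,12) (17,12) (17,27/2) (180/11,17) (13,17)]

1. After x ≥ 13: [(13,0) (19,0) (18,8) (16,19) (13,19)]
2. After x ≤ 17: [(13,0) (17,0) (17,27/2) (16,19) (13,19)]
3. After y ≥ 12: [(13,12) (17,12) (17,27/2) (16,19) (13,19)]
4. After y ≤ 17: [(13,17) (13,12) (17,12) (17,27/2) (180/11,17)]
5. Canonical ring: [(13,12) (17,12) (17,27/2) (180/11,17) (13,17)]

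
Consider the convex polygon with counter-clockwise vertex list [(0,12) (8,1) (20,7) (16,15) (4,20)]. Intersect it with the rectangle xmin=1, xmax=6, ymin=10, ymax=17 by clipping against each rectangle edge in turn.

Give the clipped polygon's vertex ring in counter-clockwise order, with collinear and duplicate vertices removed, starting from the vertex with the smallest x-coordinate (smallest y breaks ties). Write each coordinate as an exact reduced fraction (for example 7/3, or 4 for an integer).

1. After x ≥ 1: [(1,14) (1,85/8) (8,1) (20,7) (16,15) (4,20)]
2. After x ≤ 6: [(1,14) (1,85/8) (6,15/4) (6,115/6) (4,20)]
3. After y ≥ 10: [(1,14) (1,85/8) (16/11,10) (6,10) (6,115/6) (4,20)]
4. After y ≤ 17: [(5/2,17) (1,14) (1,85/8) (16/11,10) (6,10) (6,17)]
5. Canonical ring: [(1,85/8) (16/11,10) (6,10) (6,17) (5/2,17) (1,14)]

Clipped polygon: [(1,85/8) (16/11,10) (6,10) (6,17) (5/2,17) (1,14)]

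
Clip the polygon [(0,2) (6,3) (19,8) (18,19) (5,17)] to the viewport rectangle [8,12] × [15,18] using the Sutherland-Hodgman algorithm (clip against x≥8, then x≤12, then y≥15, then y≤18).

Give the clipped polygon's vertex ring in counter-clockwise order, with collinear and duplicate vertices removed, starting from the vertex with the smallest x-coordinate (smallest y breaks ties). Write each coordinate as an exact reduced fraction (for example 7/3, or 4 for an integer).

1. After x ≥ 8: [(8,49/13) (19,8) (18,19) (8,227/13)]
2. After x ≤ 12: [(8,49/13) (12,69/13) (12,235/13) (8,227/13)]
3. After y ≥ 15: [(8,15) (12,15) (12,235/13) (8,227/13)]
4. After y ≤ 18: [(8,15) (12,15) (12,18) (23/2,18) (8,227/13)]
5. Canonical ring: [(8,15) (12,15) (12,18) (23/2,18) (8,227/13)]

Clipped polygon: [(8,15) (12,15) (12,18) (23/2,18) (8,227/13)]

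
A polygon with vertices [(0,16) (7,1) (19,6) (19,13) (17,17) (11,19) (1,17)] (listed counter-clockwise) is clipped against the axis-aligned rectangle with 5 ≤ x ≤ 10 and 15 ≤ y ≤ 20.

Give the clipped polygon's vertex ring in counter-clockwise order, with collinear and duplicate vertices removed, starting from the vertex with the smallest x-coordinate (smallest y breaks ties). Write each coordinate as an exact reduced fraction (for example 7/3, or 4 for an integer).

Clipped polygon: [(5,15) (10,15) (10,94/5) (5,89/5)]

1. After x ≥ 5: [(5,37/7) (7,1) (19,6) (19,13) (17,17) (11,19) (5,89/5)]
2. After x ≤ 10: [(5,37/7) (7,1) (10,9/4) (10,94/5) (5,89/5)]
3. After y ≥ 15: [(5,15) (10,15) (10,94/5) (5,89/5)]
4. After y ≤ 20: [(5,15) (10,15) (10,94/5) (5,89/5)]
5. Canonical ring: [(5,15) (10,15) (10,94/5) (5,89/5)]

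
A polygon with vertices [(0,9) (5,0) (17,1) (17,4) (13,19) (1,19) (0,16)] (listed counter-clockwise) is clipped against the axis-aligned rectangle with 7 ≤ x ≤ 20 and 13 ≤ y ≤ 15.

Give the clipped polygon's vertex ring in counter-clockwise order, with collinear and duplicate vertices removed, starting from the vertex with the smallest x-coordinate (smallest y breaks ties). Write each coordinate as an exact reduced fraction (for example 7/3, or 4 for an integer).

1. After x ≥ 7: [(7,1/6) (17,1) (17,4) (13,19) (7,19)]
2. After x ≤ 20: [(7,1/6) (17,1) (17,4) (13,19) (7,19)]
3. After y ≥ 13: [(7,13) (73/5,13) (13,19) (7,19)]
4. After y ≤ 15: [(7,15) (7,13) (73/5,13) (211/15,15)]
5. Canonical ring: [(7,13) (73/5,13) (211/15,15) (7,15)]

Clipped polygon: [(7,13) (73/5,13) (211/15,15) (7,15)]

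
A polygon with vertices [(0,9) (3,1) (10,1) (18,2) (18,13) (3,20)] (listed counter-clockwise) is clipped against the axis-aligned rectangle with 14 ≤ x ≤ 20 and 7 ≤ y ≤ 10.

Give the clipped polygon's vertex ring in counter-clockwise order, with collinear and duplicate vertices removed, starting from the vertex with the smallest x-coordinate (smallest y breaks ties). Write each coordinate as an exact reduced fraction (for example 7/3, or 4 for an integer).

Clipped polygon: [(14,7) (18,7) (18,10) (14,10)]

1. After x ≥ 14: [(14,3/2) (18,2) (18,13) (14,223/15)]
2. After x ≤ 20: [(14,3/2) (18,2) (18,13) (14,223/15)]
3. After y ≥ 7: [(14,7) (18,7) (18,13) (14,223/15)]
4. After y ≤ 10: [(14,10) (14,7) (18,7) (18,10)]
5. Canonical ring: [(14,7) (18,7) (18,10) (14,10)]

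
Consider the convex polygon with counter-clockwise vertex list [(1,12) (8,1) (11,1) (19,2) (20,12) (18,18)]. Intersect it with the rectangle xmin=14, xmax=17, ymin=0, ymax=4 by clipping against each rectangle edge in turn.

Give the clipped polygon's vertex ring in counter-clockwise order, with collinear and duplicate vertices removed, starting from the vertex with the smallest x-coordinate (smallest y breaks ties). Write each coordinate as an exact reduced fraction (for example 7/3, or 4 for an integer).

Clipped polygon: [(14,11/8) (17,7/4) (17,4) (14,4)]

1. After x ≥ 14: [(14,282/17) (14,11/8) (19,2) (20,12) (18,18)]
2. After x ≤ 17: [(17,300/17) (14,282/17) (14,11/8) (17,7/4)]
3. After y ≥ 0: [(17,300/17) (14,282/17) (14,11/8) (17,7/4)]
4. After y ≤ 4: [(17,4) (14,4) (14,11/8) (17,7/4)]
5. Canonical ring: [(14,11/8) (17,7/4) (17,4) (14,4)]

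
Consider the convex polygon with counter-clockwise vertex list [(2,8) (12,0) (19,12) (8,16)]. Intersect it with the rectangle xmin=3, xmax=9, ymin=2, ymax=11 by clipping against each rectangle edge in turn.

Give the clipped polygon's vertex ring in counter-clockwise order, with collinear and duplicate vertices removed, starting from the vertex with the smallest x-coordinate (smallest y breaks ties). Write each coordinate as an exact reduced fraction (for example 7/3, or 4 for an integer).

Clipped polygon: [(3,36/5) (9,12/5) (9,11) (17/4,11) (3,28/3)]

1. After x ≥ 3: [(3,28/3) (3,36/5) (12,0) (19,12) (8,16)]
2. After x ≤ 9: [(3,28/3) (3,36/5) (9,12/5) (9,172/11) (8,16)]
3. After y ≥ 2: [(3,28/3) (3,36/5) (9,12/5) (9,172/11) (8,16)]
4. After y ≤ 11: [(17/4,11) (3,28/3) (3,36/5) (9,12/5) (9,11)]
5. Canonical ring: [(3,36/5) (9,12/5) (9,11) (17/4,11) (3,28/3)]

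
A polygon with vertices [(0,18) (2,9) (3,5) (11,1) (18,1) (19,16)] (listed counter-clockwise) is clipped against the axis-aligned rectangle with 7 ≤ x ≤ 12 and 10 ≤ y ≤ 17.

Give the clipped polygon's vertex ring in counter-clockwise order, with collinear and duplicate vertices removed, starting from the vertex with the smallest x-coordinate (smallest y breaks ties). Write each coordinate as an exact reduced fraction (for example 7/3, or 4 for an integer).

Clipped polygon: [(7,10) (12,10) (12,318/19) (19/2,17) (7,17)]

1. After x ≥ 7: [(7,328/19) (7,3) (11,1) (18,1) (19,16)]
2. After x ≤ 12: [(12,318/19) (7,328/19) (7,3) (11,1) (12,1)]
3. After y ≥ 10: [(12,10) (12,318/19) (7,328/19) (7,10)]
4. After y ≤ 17: [(12,10) (12,318/19) (19/2,17) (7,17) (7,10)]
5. Canonical ring: [(7,10) (12,10) (12,318/19) (19/2,17) (7,17)]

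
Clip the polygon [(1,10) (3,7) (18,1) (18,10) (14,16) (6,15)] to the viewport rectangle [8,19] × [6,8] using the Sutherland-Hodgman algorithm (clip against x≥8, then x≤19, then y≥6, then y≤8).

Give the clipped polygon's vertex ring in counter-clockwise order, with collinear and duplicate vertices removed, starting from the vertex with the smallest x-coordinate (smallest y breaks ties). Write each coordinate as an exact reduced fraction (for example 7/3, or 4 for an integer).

1. After x ≥ 8: [(8,5) (18,1) (18,10) (14,16) (8,61/4)]
2. After x ≤ 19: [(8,5) (18,1) (18,10) (14,16) (8,61/4)]
3. After y ≥ 6: [(8,6) (18,6) (18,10) (14,16) (8,61/4)]
4. After y ≤ 8: [(8,8) (8,6) (18,6) (18,8)]
5. Canonical ring: [(8,6) (18,6) (18,8) (8,8)]

Clipped polygon: [(8,6) (18,6) (18,8) (8,8)]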